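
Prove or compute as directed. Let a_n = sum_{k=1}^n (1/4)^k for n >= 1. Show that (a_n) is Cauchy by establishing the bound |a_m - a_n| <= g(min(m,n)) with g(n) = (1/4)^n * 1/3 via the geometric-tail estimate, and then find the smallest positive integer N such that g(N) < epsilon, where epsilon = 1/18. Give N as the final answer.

For m > n >= 1: |a_m - a_n| = sum_{k=n+1}^m (1/4)^k < sum_{k=n+1}^infinity (1/4)^k = (1/4)^(n+1) / (1 - 1/4) = (1/4)^n * (1/4) * (4/3) = (1/4)^n * 1/3.
So g(n) = (1/4)^n / 3. Since g(n) -> 0, (a_n) is Cauchy.
Now solve g(N) < 1/18: (1/4)^N / 3 < 1/18 <=> 4^N > 1 / (3 * 1/18) = 6.
Check powers of 4: 4^1 = 4 <= 6, 4^2 = 16 > 6.
So the smallest such N is 2. Check: g(2) = 1/(3 * 16) = 1/48 < 1/18.

2


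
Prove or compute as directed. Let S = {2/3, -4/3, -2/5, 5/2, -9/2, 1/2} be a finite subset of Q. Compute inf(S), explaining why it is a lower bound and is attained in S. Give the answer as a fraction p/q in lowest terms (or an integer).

S is finite, so inf(S) = min(S).
Sorted increasing:
-9/2, -4/3, -2/5, 1/2, 2/3, 5/2
The extremum is -9/2.
For every x in S, x >= -9/2. And -9/2 is in S, so it is attained.
Therefore inf(S) = -9/2.

-9/2


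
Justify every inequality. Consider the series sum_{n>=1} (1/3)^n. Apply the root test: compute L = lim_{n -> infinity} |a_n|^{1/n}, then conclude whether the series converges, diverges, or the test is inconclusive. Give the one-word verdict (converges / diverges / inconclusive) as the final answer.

Let a_n denote the general term. Form |a_n|^(1/n) and simplify:
|a_n|^(1/n) = 1/3
Take the limit as n -> infinity: L = 1/3.
Since L = 1/3 < 1, the root test implies convergence.

converges


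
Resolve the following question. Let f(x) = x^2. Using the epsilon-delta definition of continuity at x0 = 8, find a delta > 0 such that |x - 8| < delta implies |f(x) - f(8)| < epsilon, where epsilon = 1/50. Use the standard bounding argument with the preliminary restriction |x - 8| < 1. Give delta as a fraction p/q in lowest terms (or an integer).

Factor: |x^2 - (8)^2| = |x - 8| * |x + 8|.
Impose |x - 8| < 1 first. Then |x + 8| = |(x - 8) + 2*(8)| <= |x - 8| + 2*|8| < 1 + 16 = 17.
So |x^2 - (8)^2| < delta * 17.
We need delta * 17 <= 1/50, i.e. delta <= 1/50/17 = 1/850.
Since 1/850 < 1, this is tighter than 1; take delta = 1/850.
So delta = 1/850 works.

1/850


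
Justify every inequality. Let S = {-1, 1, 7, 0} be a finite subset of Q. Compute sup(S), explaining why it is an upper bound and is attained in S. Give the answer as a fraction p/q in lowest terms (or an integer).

S is finite, so sup(S) = max(S).
Sorted decreasing:
7, 1, 0, -1
The extremum is 7.
For every x in S, x <= 7. And 7 is in S, so it is attained.
Therefore sup(S) = 7.

7


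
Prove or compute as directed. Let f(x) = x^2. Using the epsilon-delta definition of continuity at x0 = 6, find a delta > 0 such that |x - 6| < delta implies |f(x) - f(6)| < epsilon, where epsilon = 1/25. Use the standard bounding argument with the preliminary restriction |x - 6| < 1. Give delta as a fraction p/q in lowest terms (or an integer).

Factor: |x^2 - (6)^2| = |x - 6| * |x + 6|.
Impose |x - 6| < 1 first. Then |x + 6| = |(x - 6) + 2*(6)| <= |x - 6| + 2*|6| < 1 + 12 = 13.
So |x^2 - (6)^2| < delta * 13.
We need delta * 13 <= 1/25, i.e. delta <= 1/25/13 = 1/325.
Since 1/325 < 1, this is tighter than 1; take delta = 1/325.
So delta = 1/325 works.

1/325


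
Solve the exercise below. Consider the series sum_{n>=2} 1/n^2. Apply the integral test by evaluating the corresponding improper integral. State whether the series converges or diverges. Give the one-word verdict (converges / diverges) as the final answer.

Let f(x) = x^(-2). Then f is positive, continuous, and decreasing on [2, infinity), so the integral test applies.
Compute the improper integral int_{2}^infinity f(x) dx:
  antiderivative F(x) = -1/x.
  As x -> infinity, F(x) -> 0 (since p = 2 > 1).
  So int = F(infinity) - F(2) = 0 - (-1/2) = 1/2.
  Finite, so by the integral test, the series converges.

converges


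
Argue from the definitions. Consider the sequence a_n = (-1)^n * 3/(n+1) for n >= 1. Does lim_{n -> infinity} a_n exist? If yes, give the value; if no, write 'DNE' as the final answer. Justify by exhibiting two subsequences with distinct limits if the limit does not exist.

Examine the behaviour of a_n along subsequences.
Even-n subsequence a_{2k} = 3/(2k+1) -> 0. Odd-n subsequence a_{2k+1} = -3/(2k+2) -> 0. Both tend to 0, which suggests the limit is 0; verify directly.
|a_n - 0| = 3/(n+1) < 3/n for every n >= 1.
Given epsilon > 0, choose a positive integer N > 3/epsilon. Then for all n >= N, |a_n| < 3/n <= 3/N < epsilon.
So by the definition of the limit, lim a_n exists and equals 0.

0


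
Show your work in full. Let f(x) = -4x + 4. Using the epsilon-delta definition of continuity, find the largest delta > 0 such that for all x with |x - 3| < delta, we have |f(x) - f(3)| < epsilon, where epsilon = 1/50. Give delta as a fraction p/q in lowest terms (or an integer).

We compute f(3) = -4*(3) + 4 = -8.
|f(x) - f(3)| = |-4x + 4 - (-8)| = |-4(x - 3)| = 4|x - 3|.
We need 4|x - 3| < 1/50, i.e. |x - 3| < 1/50 / 4 = 1/200.
So any delta <= 1/200 works. Conversely, if delta > 1/200, then x = 3 + 1/200 satisfies |x - 3| = 1/200 < delta but |f(x) - f(3)| = 4 * 1/200 = 1/50, which is not < 1/50; so no larger delta works.
Hence the largest such delta is 1/200.

1/200


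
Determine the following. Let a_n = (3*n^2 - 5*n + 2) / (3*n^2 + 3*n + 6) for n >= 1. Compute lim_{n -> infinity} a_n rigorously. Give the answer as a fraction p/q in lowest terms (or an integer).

Divide numerator and denominator by n^2, the highest power:
numerator / n^2 = 3 - 5/n + 2/n^2
denominator / n^2 = 3 + 3/n + 6/n^2
As n -> infinity, all terms of the form c/n^k (k >= 1) tend to 0.
So numerator / n^2 -> 3 and denominator / n^2 -> 3.
Therefore lim a_n = 1.

1


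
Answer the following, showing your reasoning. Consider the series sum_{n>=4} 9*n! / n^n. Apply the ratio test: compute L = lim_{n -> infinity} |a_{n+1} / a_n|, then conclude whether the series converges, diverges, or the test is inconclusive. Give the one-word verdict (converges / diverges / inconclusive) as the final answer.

Let a_n denote the general term. Form the ratio a_{n+1}/a_n and simplify:
a_{n+1}/a_n = (n/(n + 1))^n
Take the limit as n -> infinity: L = exp(-1).
Since L = exp(-1) < 1, the ratio test implies the series converges.

converges


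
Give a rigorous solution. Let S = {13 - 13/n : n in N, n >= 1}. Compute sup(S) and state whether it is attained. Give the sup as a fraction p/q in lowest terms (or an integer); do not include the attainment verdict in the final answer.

Analysis:
- Values: 0, 13/2, 26/3, 39/4, ... strictly increasing.
- Minimum is 0 (n=1); inf = 0 (attained).
- 13 - 13/n -> 13 from below; sup = 13, not attained.
Conclusion: sup(S) = 13, not attained in S.

13


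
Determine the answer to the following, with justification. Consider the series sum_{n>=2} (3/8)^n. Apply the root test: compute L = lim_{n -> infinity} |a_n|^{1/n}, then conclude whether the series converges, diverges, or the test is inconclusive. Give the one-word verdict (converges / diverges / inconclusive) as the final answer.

Let a_n denote the general term. Form |a_n|^(1/n) and simplify:
|a_n|^(1/n) = 3/8
Take the limit as n -> infinity: L = 3/8.
Since L = 3/8 < 1, the root test implies convergence.

converges


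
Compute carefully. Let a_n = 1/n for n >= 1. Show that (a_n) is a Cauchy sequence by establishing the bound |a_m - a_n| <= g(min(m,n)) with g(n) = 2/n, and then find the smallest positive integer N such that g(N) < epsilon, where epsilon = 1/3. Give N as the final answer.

For any m, n >= 1, by the triangle inequality:
|a_m - a_n| = |1/m - 1/n| <= 1/m + 1/n <= 2/min(m,n).
So g(n) = 2/n bounds the Cauchy difference. Since g(n) -> 0, (a_n) is Cauchy.
Now solve g(N) < 1/3: 2/N < 1/3 <=> N > 2 / (1/3) = 6.
The smallest integer strictly greater than 6 is N = 7.
Check: g(7) = 2/7 = 2/7 < 1/3; g(6) = 1/3 >= 1/3. So N = 7.

7


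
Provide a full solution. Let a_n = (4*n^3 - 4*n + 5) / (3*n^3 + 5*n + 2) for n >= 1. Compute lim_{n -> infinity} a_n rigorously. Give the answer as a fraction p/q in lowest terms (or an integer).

Divide numerator and denominator by n^3, the highest power:
numerator / n^3 = 4 - 4/n^2 + 5/n^3
denominator / n^3 = 3 + 5/n^2 + 2/n^3
As n -> infinity, all terms of the form c/n^k (k >= 1) tend to 0.
So numerator / n^3 -> 4 and denominator / n^3 -> 3.
Therefore lim a_n = 4/3.

4/3


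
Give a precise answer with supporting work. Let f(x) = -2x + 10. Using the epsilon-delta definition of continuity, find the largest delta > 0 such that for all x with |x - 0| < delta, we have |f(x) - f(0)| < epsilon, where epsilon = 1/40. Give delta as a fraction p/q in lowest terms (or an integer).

We compute f(0) = -2*(0) + 10 = 10.
|f(x) - f(0)| = |-2x + 10 - (10)| = |-2(x - 0)| = 2|x - 0|.
We need 2|x - 0| < 1/40, i.e. |x - 0| < 1/40 / 2 = 1/80.
So any delta <= 1/80 works. Conversely, if delta > 1/80, then x = 0 + 1/80 satisfies |x - 0| = 1/80 < delta but |f(x) - f(0)| = 2 * 1/80 = 1/40, which is not < 1/40; so no larger delta works.
Hence the largest such delta is 1/80.

1/80


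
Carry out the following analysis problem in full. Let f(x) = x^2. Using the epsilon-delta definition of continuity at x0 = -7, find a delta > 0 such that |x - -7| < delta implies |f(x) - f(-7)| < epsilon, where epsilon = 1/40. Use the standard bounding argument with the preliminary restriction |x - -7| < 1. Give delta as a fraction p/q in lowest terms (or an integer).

Factor: |x^2 - (-7)^2| = |x - -7| * |x + -7|.
Impose |x - -7| < 1 first. Then |x + -7| = |(x - -7) + 2*(-7)| <= |x - -7| + 2*|-7| < 1 + 14 = 15.
So |x^2 - (-7)^2| < delta * 15.
We need delta * 15 <= 1/40, i.e. delta <= 1/40/15 = 1/600.
Since 1/600 < 1, this is tighter than 1; take delta = 1/600.
So delta = 1/600 works.

1/600


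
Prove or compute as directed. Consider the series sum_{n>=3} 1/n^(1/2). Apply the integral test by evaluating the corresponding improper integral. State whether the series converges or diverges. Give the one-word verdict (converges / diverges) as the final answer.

Let f(x) = 1/sqrt(x). Then f is positive, continuous, and decreasing on [3, infinity), so the integral test applies.
Compute the improper integral int_{3}^infinity f(x) dx:
  antiderivative F(x) = 2*sqrt(x).
  As x -> infinity, F(x) -> infinity (since p = 1/2 < 1).
  So the integral diverges. By the integral test, the series diverges.

diverges


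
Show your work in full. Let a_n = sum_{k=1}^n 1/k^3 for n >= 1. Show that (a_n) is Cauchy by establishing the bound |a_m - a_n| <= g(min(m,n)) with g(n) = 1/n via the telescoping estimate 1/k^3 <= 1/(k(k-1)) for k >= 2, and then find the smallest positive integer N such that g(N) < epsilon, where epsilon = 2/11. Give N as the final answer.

For m > n >= 1: |a_m - a_n| = sum_{k=n+1}^m 1/k^3.
Use 1/k^3 <= 1/(k(k-1)) = 1/(k-1) - 1/k for k >= 2 (which holds since k^3 >= k^2 >= k(k-1) for k >= 2):
sum_{k=n+1}^m 1/k^3 <= sum_{k=n+1}^m (1/(k-1) - 1/k) = 1/n - 1/m <= 1/n.
By symmetry the same bound holds with n,m swapped, so |a_m - a_n| <= 1/min(m,n) = g(min(m,n)). Since g(n) -> 0, (a_n) is Cauchy.
Now solve g(N) < 2/11: 1/N < 2/11 <=> N > 1/(2/11) = 11/2.
The smallest integer strictly greater than 11/2 is N = 6.
Check: g(6) = 1/6 < 2/11; g(5) = 1/5 >= 2/11. So N = 6.

6


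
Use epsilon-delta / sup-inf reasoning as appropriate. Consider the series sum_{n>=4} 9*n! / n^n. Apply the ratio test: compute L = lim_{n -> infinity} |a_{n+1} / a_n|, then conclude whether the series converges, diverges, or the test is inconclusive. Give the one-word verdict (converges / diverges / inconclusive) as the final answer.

Let a_n denote the general term. Form the ratio a_{n+1}/a_n and simplify:
a_{n+1}/a_n = (n/(n + 1))^n
Take the limit as n -> infinity: L = exp(-1).
Since L = exp(-1) < 1, the ratio test implies the series converges.

converges


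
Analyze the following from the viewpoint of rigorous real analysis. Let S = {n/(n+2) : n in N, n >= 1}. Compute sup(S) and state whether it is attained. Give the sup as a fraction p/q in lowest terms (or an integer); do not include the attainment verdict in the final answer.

Analysis:
- Values: 1/3, 1/2, 3/5, 2/3, ... strictly increasing.
- Minimum is 1/3 (n=1); inf = 1/3 (attained).
- n/(n+2) = 1 - 2/(n+2) -> 1 from below as n -> infinity, and never equals 1.
- So sup = 1 (not attained).
Conclusion: sup(S) = 1, not attained in S.

1


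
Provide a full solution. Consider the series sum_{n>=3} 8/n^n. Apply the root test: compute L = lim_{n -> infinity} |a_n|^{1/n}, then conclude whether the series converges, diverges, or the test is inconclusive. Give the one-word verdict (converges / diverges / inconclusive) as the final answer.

Let a_n denote the general term. Form |a_n|^(1/n) and simplify:
|a_n|^(1/n) = 2^(3/n)/n
Take the limit as n -> infinity: L = 0.
Since L = 0 < 1, the root test implies convergence.

converges


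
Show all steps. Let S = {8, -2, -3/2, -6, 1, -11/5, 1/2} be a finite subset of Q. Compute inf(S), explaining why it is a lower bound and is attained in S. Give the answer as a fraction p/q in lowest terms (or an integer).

S is finite, so inf(S) = min(S).
Sorted increasing:
-6, -11/5, -2, -3/2, 1/2, 1, 8
The extremum is -6.
For every x in S, x >= -6. And -6 is in S, so it is attained.
Therefore inf(S) = -6.

-6


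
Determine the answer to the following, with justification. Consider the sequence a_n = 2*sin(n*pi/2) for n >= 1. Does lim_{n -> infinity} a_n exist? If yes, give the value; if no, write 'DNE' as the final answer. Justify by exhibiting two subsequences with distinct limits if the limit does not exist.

Examine the behaviour of a_n along subsequences.
a_{4k+1} = 2*sin(pi/2 + 2k*pi) = 2 -> 2. a_{4k+3} = 2*sin(3pi/2 + 2k*pi) = -2 -> -2.
Since these two subsequential limits are 2 and -2, distinct, the full sequence cannot converge (a convergent sequence has all subsequences tending to the same limit). So lim a_n does not exist.

DNE


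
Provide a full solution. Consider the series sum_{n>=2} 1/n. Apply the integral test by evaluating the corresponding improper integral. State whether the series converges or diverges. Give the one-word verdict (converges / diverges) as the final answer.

Let f(x) = 1/x. Then f is positive, continuous, and decreasing on [2, infinity), so the integral test applies.
Compute the improper integral int_{2}^infinity f(x) dx:
  antiderivative F(x) = log(x).
  As x -> infinity, log(x) -> infinity.
  So int = infinity - log(2) = infinity. By the integral test, the series diverges.

diverges


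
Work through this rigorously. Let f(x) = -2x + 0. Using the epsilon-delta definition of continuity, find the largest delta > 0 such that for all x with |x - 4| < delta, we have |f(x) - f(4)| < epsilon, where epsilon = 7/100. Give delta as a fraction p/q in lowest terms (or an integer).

We compute f(4) = -2*(4) + 0 = -8.
|f(x) - f(4)| = |-2x + 0 - (-8)| = |-2(x - 4)| = 2|x - 4|.
We need 2|x - 4| < 7/100, i.e. |x - 4| < 7/100 / 2 = 7/200.
So any delta <= 7/200 works. Conversely, if delta > 7/200, then x = 4 + 7/200 satisfies |x - 4| = 7/200 < delta but |f(x) - f(4)| = 2 * 7/200 = 7/100, which is not < 7/100; so no larger delta works.
Hence the largest such delta is 7/200.

7/200


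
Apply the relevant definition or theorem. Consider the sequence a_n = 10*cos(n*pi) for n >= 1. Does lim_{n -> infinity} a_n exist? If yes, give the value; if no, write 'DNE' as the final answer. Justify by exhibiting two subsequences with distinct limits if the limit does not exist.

Examine the behaviour of a_n along subsequences.
cos(n*pi) = (-1)^n, so a_n = 10*(-1)^n. a_{2k} = 10 -> 10. a_{2k+1} = -10 -> -10.
Since these two subsequential limits are 10 and -10, distinct, the full sequence cannot converge (a convergent sequence has all subsequences tending to the same limit). So lim a_n does not exist.

DNE


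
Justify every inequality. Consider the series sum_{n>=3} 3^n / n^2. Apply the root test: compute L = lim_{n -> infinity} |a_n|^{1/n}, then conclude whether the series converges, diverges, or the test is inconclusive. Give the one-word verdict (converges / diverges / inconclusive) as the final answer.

Let a_n denote the general term. Form |a_n|^(1/n) and simplify:
|a_n|^(1/n) = 3/n^(2/n)
Take the limit as n -> infinity: L = 3.
Since L = 3 > 1, the root test implies divergence.

diverges


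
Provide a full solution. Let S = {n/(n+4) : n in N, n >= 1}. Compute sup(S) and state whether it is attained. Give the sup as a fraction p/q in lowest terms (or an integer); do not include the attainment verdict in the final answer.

Analysis:
- Values: 1/5, 1/3, 3/7, 1/2, ... strictly increasing.
- Minimum is 1/5 (n=1); inf = 1/5 (attained).
- n/(n+4) = 1 - 4/(n+4) -> 1 from below as n -> infinity, and never equals 1.
- So sup = 1 (not attained).
Conclusion: sup(S) = 1, not attained in S.

1


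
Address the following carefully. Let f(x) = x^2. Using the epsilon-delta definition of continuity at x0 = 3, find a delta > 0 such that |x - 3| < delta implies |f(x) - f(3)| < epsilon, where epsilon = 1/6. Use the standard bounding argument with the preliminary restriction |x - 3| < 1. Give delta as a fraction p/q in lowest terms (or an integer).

Factor: |x^2 - (3)^2| = |x - 3| * |x + 3|.
Impose |x - 3| < 1 first. Then |x + 3| = |(x - 3) + 2*(3)| <= |x - 3| + 2*|3| < 1 + 6 = 7.
So |x^2 - (3)^2| < delta * 7.
We need delta * 7 <= 1/6, i.e. delta <= 1/6/7 = 1/42.
Since 1/42 < 1, this is tighter than 1; take delta = 1/42.
So delta = 1/42 works.

1/42


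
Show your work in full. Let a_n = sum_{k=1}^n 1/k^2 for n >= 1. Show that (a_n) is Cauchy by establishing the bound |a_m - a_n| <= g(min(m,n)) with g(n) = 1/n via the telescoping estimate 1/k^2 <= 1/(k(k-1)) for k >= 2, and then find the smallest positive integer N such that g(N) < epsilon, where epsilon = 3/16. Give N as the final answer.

For m > n >= 1: |a_m - a_n| = sum_{k=n+1}^m 1/k^2.
Use 1/k^2 <= 1/(k(k-1)) = 1/(k-1) - 1/k for k >= 2:
sum_{k=n+1}^m 1/k^2 <= sum_{k=n+1}^m (1/(k-1) - 1/k) = 1/n - 1/m <= 1/n.
By symmetry the same bound holds with n,m swapped, so |a_m - a_n| <= 1/min(m,n) = g(min(m,n)). Since g(n) -> 0, (a_n) is Cauchy.
Now solve g(N) < 3/16: 1/N < 3/16 <=> N > 1/(3/16) = 16/3.
The smallest integer strictly greater than 16/3 is N = 6.
Check: g(6) = 1/6 < 3/16; g(5) = 1/5 >= 3/16. So N = 6.

6


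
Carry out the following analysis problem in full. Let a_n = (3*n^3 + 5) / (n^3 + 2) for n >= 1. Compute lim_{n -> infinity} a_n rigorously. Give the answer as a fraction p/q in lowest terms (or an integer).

Divide numerator and denominator by n^3, the highest power:
numerator / n^3 = 3 + 5/n^3
denominator / n^3 = 1 + 2/n^3
As n -> infinity, all terms of the form c/n^k (k >= 1) tend to 0.
So numerator / n^3 -> 3 and denominator / n^3 -> 1.
Therefore lim a_n = 3.

3


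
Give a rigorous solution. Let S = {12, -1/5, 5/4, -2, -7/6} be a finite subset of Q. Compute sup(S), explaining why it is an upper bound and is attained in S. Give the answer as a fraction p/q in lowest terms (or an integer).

S is finite, so sup(S) = max(S).
Sorted decreasing:
12, 5/4, -1/5, -7/6, -2
The extremum is 12.
For every x in S, x <= 12. And 12 is in S, so it is attained.
Therefore sup(S) = 12.

12


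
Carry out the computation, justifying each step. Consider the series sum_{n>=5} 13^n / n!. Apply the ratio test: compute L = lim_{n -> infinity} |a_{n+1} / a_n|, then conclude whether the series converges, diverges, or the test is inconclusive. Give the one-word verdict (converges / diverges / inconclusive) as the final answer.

Let a_n denote the general term. Form the ratio a_{n+1}/a_n and simplify:
a_{n+1}/a_n = 13/(n + 1)
Take the limit as n -> infinity: L = 0.
Since L = 0 < 1, the ratio test implies the series converges.

converges


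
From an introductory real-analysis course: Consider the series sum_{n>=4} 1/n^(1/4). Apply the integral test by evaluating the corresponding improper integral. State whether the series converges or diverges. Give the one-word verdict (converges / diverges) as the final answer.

Let f(x) = x^(-1/4). Then f is positive, continuous, and decreasing on [4, infinity), so the integral test applies.
Compute the improper integral int_{4}^infinity f(x) dx:
  antiderivative F(x) = 4*x^(3/4)/3.
  As x -> infinity, F(x) -> infinity (since p = 1/4 < 1).
  So the integral diverges. By the integral test, the series diverges.

diverges


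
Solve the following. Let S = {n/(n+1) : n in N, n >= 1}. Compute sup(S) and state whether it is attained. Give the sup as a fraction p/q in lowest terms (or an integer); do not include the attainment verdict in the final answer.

Analysis:
- Values: 1/2, 2/3, 3/4, 4/5, ... strictly increasing.
- Minimum is 1/2 (n=1); inf = 1/2 (attained).
- n/(n+1) = 1 - 1/(n+1) -> 1 from below as n -> infinity, and never equals 1.
- So sup = 1 (not attained).
Conclusion: sup(S) = 1, not attained in S.

1


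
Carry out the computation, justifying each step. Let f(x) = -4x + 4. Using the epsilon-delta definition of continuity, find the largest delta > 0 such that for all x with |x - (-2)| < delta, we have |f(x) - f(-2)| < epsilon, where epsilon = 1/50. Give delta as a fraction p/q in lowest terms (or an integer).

We compute f(-2) = -4*(-2) + 4 = 12.
|f(x) - f(-2)| = |-4x + 4 - (12)| = |-4(x - (-2))| = 4|x - (-2)|.
We need 4|x - (-2)| < 1/50, i.e. |x - (-2)| < 1/50 / 4 = 1/200.
So any delta <= 1/200 works. Conversely, if delta > 1/200, then x = -2 + 1/200 satisfies |x - (-2)| = 1/200 < delta but |f(x) - f(-2)| = 4 * 1/200 = 1/50, which is not < 1/50; so no larger delta works.
Hence the largest such delta is 1/200.

1/200


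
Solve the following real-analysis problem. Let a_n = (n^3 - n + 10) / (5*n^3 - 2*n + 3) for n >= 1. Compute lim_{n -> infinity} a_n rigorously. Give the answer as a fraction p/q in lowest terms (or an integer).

Divide numerator and denominator by n^3, the highest power:
numerator / n^3 = 1 - 1/n^2 + 10/n^3
denominator / n^3 = 5 - 2/n^2 + 3/n^3
As n -> infinity, all terms of the form c/n^k (k >= 1) tend to 0.
So numerator / n^3 -> 1 and denominator / n^3 -> 5.
Therefore lim a_n = 1/5.

1/5


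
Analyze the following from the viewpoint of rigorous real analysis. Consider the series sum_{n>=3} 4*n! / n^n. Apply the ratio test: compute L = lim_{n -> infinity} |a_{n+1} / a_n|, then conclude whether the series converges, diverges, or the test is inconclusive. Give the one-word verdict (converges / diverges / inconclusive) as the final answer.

Let a_n denote the general term. Form the ratio a_{n+1}/a_n and simplify:
a_{n+1}/a_n = (n/(n + 1))^n
Take the limit as n -> infinity: L = exp(-1).
Since L = exp(-1) < 1, the ratio test implies the series converges.

converges


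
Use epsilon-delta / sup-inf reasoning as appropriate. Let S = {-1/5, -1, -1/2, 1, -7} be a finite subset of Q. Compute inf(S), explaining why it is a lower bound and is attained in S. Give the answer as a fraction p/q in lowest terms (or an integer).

S is finite, so inf(S) = min(S).
Sorted increasing:
-7, -1, -1/2, -1/5, 1
The extremum is -7.
For every x in S, x >= -7. And -7 is in S, so it is attained.
Therefore inf(S) = -7.

-7


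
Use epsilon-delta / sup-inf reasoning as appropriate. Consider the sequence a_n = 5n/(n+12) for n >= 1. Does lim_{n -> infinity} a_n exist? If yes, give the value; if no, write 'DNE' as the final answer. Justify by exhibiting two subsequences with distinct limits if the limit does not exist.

Examine the behaviour of a_n along subsequences.
Even-n subsequence a_{2k} = 5(2k)/(2k+12) -> 5. Odd-n subsequence a_{2k+1} = 5(2k+1)/(2k+13) -> 5. Both tend to 5, which suggests the limit is 5; verify directly.
|a_n - 5| = |5n - 5(n+12)| / (n+12) = 60/(n+12) < 60/n for every n >= 1.
Given epsilon > 0, choose a positive integer N > 60/epsilon. Then for all n >= N, |a_n - 5| < 60/n <= 60/N < epsilon.
So by the definition of the limit, lim a_n exists and equals 5.

5


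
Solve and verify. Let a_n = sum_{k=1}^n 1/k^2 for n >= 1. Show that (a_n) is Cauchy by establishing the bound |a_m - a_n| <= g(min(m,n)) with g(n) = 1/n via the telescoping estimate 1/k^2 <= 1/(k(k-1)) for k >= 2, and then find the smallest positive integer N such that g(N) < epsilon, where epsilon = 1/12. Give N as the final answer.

For m > n >= 1: |a_m - a_n| = sum_{k=n+1}^m 1/k^2.
Use 1/k^2 <= 1/(k(k-1)) = 1/(k-1) - 1/k for k >= 2:
sum_{k=n+1}^m 1/k^2 <= sum_{k=n+1}^m (1/(k-1) - 1/k) = 1/n - 1/m <= 1/n.
By symmetry the same bound holds with n,m swapped, so |a_m - a_n| <= 1/min(m,n) = g(min(m,n)). Since g(n) -> 0, (a_n) is Cauchy.
Now solve g(N) < 1/12: 1/N < 1/12 <=> N > 1/(1/12) = 12.
The smallest integer strictly greater than 12 is N = 13.
Check: g(13) = 1/13 < 1/12; g(12) = 1/12 >= 1/12. So N = 13.

13


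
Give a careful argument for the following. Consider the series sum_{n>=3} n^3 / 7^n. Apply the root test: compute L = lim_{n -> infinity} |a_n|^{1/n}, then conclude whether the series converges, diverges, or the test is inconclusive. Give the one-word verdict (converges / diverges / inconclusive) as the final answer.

Let a_n denote the general term. Form |a_n|^(1/n) and simplify:
|a_n|^(1/n) = n^(3/n)/7
Take the limit as n -> infinity: L = 1/7.
Since L = 1/7 < 1, the root test implies convergence.

converges


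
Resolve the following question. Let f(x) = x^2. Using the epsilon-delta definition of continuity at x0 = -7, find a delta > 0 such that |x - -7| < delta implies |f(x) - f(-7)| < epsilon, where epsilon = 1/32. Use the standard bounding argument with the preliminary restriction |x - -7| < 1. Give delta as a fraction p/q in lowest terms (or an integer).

Factor: |x^2 - (-7)^2| = |x - -7| * |x + -7|.
Impose |x - -7| < 1 first. Then |x + -7| = |(x - -7) + 2*(-7)| <= |x - -7| + 2*|-7| < 1 + 14 = 15.
So |x^2 - (-7)^2| < delta * 15.
We need delta * 15 <= 1/32, i.e. delta <= 1/32/15 = 1/480.
Since 1/480 < 1, this is tighter than 1; take delta = 1/480.
So delta = 1/480 works.

1/480


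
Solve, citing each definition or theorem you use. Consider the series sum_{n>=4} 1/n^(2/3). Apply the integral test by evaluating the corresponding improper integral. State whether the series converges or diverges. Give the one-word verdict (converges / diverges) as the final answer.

Let f(x) = x^(-2/3). Then f is positive, continuous, and decreasing on [4, infinity), so the integral test applies.
Compute the improper integral int_{4}^infinity f(x) dx:
  antiderivative F(x) = 3*x^(1/3).
  As x -> infinity, F(x) -> infinity (since p = 2/3 < 1).
  So the integral diverges. By the integral test, the series diverges.

diverges


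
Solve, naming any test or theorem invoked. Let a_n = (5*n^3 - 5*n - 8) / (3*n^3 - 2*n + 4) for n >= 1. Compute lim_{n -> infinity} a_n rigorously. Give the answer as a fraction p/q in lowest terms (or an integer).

Divide numerator and denominator by n^3, the highest power:
numerator / n^3 = 5 - 5/n^2 - 8/n^3
denominator / n^3 = 3 - 2/n^2 + 4/n^3
As n -> infinity, all terms of the form c/n^k (k >= 1) tend to 0.
So numerator / n^3 -> 5 and denominator / n^3 -> 3.
Therefore lim a_n = 5/3.

5/3


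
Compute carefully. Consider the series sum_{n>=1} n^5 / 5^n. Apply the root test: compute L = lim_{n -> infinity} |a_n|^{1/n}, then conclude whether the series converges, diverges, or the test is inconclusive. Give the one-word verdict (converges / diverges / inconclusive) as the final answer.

Let a_n denote the general term. Form |a_n|^(1/n) and simplify:
|a_n|^(1/n) = n^(5/n)/5
Take the limit as n -> infinity: L = 1/5.
Since L = 1/5 < 1, the root test implies convergence.

converges


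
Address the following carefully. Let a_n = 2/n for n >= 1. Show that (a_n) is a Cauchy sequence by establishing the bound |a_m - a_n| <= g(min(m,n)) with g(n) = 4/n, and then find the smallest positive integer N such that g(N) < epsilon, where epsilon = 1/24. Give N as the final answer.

For any m, n >= 1, by the triangle inequality:
|a_m - a_n| = |2/m - 2/n| <= 2*1/m + 2*1/n <= 4/min(m,n).
So g(n) = 4/n bounds the Cauchy difference. Since g(n) -> 0, (a_n) is Cauchy.
Now solve g(N) < 1/24: 4/N < 1/24 <=> N > 4 / (1/24) = 96.
The smallest integer strictly greater than 96 is N = 97.
Check: g(97) = 4/97 = 4/97 < 1/24; g(96) = 1/24 >= 1/24. So N = 97.

97


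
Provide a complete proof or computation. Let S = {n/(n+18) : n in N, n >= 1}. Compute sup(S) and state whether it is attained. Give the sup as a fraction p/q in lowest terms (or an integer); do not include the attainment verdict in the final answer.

Analysis:
- Values: 1/19, 1/10, 1/7, 2/11, ... strictly increasing.
- Minimum is 1/19 (n=1); inf = 1/19 (attained).
- n/(n+18) = 1 - 18/(n+18) -> 1 from below as n -> infinity, and never equals 1.
- So sup = 1 (not attained).
Conclusion: sup(S) = 1, not attained in S.

1


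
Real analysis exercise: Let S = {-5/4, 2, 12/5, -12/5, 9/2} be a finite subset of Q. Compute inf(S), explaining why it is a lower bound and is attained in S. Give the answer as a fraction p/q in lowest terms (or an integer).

S is finite, so inf(S) = min(S).
Sorted increasing:
-12/5, -5/4, 2, 12/5, 9/2
The extremum is -12/5.
For every x in S, x >= -12/5. And -12/5 is in S, so it is attained.
Therefore inf(S) = -12/5.

-12/5


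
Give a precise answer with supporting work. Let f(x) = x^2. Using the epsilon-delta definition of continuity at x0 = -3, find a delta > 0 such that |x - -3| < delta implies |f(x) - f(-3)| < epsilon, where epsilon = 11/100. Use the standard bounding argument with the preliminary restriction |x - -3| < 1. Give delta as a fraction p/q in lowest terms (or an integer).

Factor: |x^2 - (-3)^2| = |x - -3| * |x + -3|.
Impose |x - -3| < 1 first. Then |x + -3| = |(x - -3) + 2*(-3)| <= |x - -3| + 2*|-3| < 1 + 6 = 7.
So |x^2 - (-3)^2| < delta * 7.
We need delta * 7 <= 11/100, i.e. delta <= 11/100/7 = 11/700.
Since 11/700 < 1, this is tighter than 1; take delta = 11/700.
So delta = 11/700 works.

11/700


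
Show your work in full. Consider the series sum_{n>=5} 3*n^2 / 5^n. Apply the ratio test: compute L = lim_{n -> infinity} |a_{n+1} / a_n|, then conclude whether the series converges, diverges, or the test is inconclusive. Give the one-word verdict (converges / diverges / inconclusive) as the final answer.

Let a_n denote the general term. Form the ratio a_{n+1}/a_n and simplify:
a_{n+1}/a_n = (n + 1)^2/(5*n^2)
Take the limit as n -> infinity: L = 1/5.
Since L = 1/5 < 1, the ratio test implies the series converges.

converges


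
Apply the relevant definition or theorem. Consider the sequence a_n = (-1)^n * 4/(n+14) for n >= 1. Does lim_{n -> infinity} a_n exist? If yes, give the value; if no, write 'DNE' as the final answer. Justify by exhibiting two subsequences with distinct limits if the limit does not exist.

Examine the behaviour of a_n along subsequences.
Even-n subsequence a_{2k} = 4/(2k+14) -> 0. Odd-n subsequence a_{2k+1} = -4/(2k+15) -> 0. Both tend to 0, which suggests the limit is 0; verify directly.
|a_n - 0| = 4/(n+14) < 4/n for every n >= 1.
Given epsilon > 0, choose a positive integer N > 4/epsilon. Then for all n >= N, |a_n| < 4/n <= 4/N < epsilon.
So by the definition of the limit, lim a_n exists and equals 0.

0


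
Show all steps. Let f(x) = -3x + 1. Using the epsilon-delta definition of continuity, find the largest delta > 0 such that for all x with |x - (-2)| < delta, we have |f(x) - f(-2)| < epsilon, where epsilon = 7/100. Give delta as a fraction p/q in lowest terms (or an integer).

We compute f(-2) = -3*(-2) + 1 = 7.
|f(x) - f(-2)| = |-3x + 1 - (7)| = |-3(x - (-2))| = 3|x - (-2)|.
We need 3|x - (-2)| < 7/100, i.e. |x - (-2)| < 7/100 / 3 = 7/300.
So any delta <= 7/300 works. Conversely, if delta > 7/300, then x = -2 + 7/300 satisfies |x - (-2)| = 7/300 < delta but |f(x) - f(-2)| = 3 * 7/300 = 7/100, which is not < 7/100; so no larger delta works.
Hence the largest such delta is 7/300.

7/300


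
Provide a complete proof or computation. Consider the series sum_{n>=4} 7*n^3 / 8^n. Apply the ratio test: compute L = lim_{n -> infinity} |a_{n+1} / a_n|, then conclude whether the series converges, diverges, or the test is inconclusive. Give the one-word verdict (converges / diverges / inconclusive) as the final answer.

Let a_n denote the general term. Form the ratio a_{n+1}/a_n and simplify:
a_{n+1}/a_n = (n + 1)^3/(8*n^3)
Take the limit as n -> infinity: L = 1/8.
Since L = 1/8 < 1, the ratio test implies the series converges.

converges


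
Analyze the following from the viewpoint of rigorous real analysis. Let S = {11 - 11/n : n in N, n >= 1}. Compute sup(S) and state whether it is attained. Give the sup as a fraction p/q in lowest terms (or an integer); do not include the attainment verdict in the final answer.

Analysis:
- Values: 0, 11/2, 22/3, 33/4, ... strictly increasing.
- Minimum is 0 (n=1); inf = 0 (attained).
- 11 - 11/n -> 11 from below; sup = 11, not attained.
Conclusion: sup(S) = 11, not attained in S.

11


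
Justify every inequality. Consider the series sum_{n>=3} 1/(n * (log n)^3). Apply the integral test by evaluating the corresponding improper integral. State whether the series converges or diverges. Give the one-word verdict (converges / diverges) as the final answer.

Let f(x) = 1/(x*log(x)^3). Then f is positive, continuous, and decreasing on [3, infinity), so the integral test applies.
Compute the improper integral int_{3}^infinity f(x) dx:
  antiderivative F(x) = -1/(2*log(x)^2).
  F(x) -> 0 as x -> infinity.  int = 0 - F(3) = 1/(2*log(3)^2) < infinity. By the integral test, the series converges.

converges


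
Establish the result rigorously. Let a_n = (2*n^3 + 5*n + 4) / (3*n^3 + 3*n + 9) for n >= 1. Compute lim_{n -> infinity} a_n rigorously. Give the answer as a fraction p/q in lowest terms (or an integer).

Divide numerator and denominator by n^3, the highest power:
numerator / n^3 = 2 + 5/n^2 + 4/n^3
denominator / n^3 = 3 + 3/n^2 + 9/n^3
As n -> infinity, all terms of the form c/n^k (k >= 1) tend to 0.
So numerator / n^3 -> 2 and denominator / n^3 -> 3.
Therefore lim a_n = 2/3.

2/3


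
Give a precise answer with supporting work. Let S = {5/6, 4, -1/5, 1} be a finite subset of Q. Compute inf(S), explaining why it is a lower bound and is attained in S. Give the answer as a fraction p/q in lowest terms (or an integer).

S is finite, so inf(S) = min(S).
Sorted increasing:
-1/5, 5/6, 1, 4
The extremum is -1/5.
For every x in S, x >= -1/5. And -1/5 is in S, so it is attained.
Therefore inf(S) = -1/5.

-1/5


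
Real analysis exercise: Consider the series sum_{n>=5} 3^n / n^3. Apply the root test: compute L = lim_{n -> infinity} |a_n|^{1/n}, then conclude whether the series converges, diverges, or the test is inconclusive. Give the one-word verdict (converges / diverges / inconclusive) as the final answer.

Let a_n denote the general term. Form |a_n|^(1/n) and simplify:
|a_n|^(1/n) = 3/n^(3/n)
Take the limit as n -> infinity: L = 3.
Since L = 3 > 1, the root test implies divergence.

diverges


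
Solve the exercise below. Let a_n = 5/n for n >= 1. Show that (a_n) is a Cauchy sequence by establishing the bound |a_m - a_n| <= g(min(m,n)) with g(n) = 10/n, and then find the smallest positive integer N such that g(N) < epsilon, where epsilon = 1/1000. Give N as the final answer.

For any m, n >= 1, by the triangle inequality:
|a_m - a_n| = |5/m - 5/n| <= 5*1/m + 5*1/n <= 10/min(m,n).
So g(n) = 10/n bounds the Cauchy difference. Since g(n) -> 0, (a_n) is Cauchy.
Now solve g(N) < 1/1000: 10/N < 1/1000 <=> N > 10 / (1/1000) = 10000.
The smallest integer strictly greater than 10000 is N = 10001.
Check: g(10001) = 10/10001 = 10/10001 < 1/1000; g(10000) = 1/1000 >= 1/1000. So N = 10001.

10001


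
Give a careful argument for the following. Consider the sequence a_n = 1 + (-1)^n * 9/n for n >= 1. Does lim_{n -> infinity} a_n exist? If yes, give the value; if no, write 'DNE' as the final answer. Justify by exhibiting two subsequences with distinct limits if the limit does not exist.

Examine the behaviour of a_n along subsequences.
Even-n subsequence a_{2k} = 1 + 9/(2k) -> 1. Odd-n subsequence a_{2k+1} = 1 - 9/(2k+1) -> 1. Both tend to 1, which suggests the limit is 1; verify directly.
|a_n - 1| = |(-1)^n * 9/n| = 9/n for every n >= 1.
Given epsilon > 0, choose a positive integer N > 9/epsilon. Then for all n >= N, |a_n - 1| = 9/n <= 9/N < epsilon.
So by the definition of the limit, lim a_n exists and equals 1.

1


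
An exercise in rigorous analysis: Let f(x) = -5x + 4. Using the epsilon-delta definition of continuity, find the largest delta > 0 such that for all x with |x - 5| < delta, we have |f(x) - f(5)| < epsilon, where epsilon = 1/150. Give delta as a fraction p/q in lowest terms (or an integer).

We compute f(5) = -5*(5) + 4 = -21.
|f(x) - f(5)| = |-5x + 4 - (-21)| = |-5(x - 5)| = 5|x - 5|.
We need 5|x - 5| < 1/150, i.e. |x - 5| < 1/150 / 5 = 1/750.
So any delta <= 1/750 works. Conversely, if delta > 1/750, then x = 5 + 1/750 satisfies |x - 5| = 1/750 < delta but |f(x) - f(5)| = 5 * 1/750 = 1/150, which is not < 1/150; so no larger delta works.
Hence the largest such delta is 1/750.

1/750


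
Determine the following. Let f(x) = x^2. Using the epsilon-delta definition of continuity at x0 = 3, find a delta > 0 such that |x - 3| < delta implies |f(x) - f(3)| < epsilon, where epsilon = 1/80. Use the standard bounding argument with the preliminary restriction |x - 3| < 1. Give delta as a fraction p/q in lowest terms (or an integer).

Factor: |x^2 - (3)^2| = |x - 3| * |x + 3|.
Impose |x - 3| < 1 first. Then |x + 3| = |(x - 3) + 2*(3)| <= |x - 3| + 2*|3| < 1 + 6 = 7.
So |x^2 - (3)^2| < delta * 7.
We need delta * 7 <= 1/80, i.e. delta <= 1/80/7 = 1/560.
Since 1/560 < 1, this is tighter than 1; take delta = 1/560.
So delta = 1/560 works.

1/560


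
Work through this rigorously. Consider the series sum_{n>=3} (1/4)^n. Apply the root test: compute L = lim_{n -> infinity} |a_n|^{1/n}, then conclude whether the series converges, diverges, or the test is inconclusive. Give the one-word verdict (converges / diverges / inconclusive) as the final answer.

Let a_n denote the general term. Form |a_n|^(1/n) and simplify:
|a_n|^(1/n) = 1/4
Take the limit as n -> infinity: L = 1/4.
Since L = 1/4 < 1, the root test implies convergence.

converges


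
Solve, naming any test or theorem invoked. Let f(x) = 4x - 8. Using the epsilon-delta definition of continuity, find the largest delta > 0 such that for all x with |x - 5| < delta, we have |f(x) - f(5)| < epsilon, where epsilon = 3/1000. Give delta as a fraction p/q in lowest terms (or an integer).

We compute f(5) = 4*(5) - 8 = 12.
|f(x) - f(5)| = |4x - 8 - (12)| = |4(x - 5)| = 4|x - 5|.
We need 4|x - 5| < 3/1000, i.e. |x - 5| < 3/1000 / 4 = 3/4000.
So any delta <= 3/4000 works. Conversely, if delta > 3/4000, then x = 5 + 3/4000 satisfies |x - 5| = 3/4000 < delta but |f(x) - f(5)| = 4 * 3/4000 = 3/1000, which is not < 3/1000; so no larger delta works.
Hence the largest such delta is 3/4000.

3/4000


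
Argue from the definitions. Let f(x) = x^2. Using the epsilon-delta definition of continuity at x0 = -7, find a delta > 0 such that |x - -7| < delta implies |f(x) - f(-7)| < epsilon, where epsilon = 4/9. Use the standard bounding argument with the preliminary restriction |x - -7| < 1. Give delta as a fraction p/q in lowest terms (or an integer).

Factor: |x^2 - (-7)^2| = |x - -7| * |x + -7|.
Impose |x - -7| < 1 first. Then |x + -7| = |(x - -7) + 2*(-7)| <= |x - -7| + 2*|-7| < 1 + 14 = 15.
So |x^2 - (-7)^2| < delta * 15.
We need delta * 15 <= 4/9, i.e. delta <= 4/9/15 = 4/135.
Since 4/135 < 1, this is tighter than 1; take delta = 4/135.
So delta = 4/135 works.

4/135


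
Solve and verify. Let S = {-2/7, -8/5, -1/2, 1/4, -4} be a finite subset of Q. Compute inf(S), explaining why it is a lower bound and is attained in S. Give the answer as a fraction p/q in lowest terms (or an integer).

S is finite, so inf(S) = min(S).
Sorted increasing:
-4, -8/5, -1/2, -2/7, 1/4
The extremum is -4.
For every x in S, x >= -4. And -4 is in S, so it is attained.
Therefore inf(S) = -4.

-4
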